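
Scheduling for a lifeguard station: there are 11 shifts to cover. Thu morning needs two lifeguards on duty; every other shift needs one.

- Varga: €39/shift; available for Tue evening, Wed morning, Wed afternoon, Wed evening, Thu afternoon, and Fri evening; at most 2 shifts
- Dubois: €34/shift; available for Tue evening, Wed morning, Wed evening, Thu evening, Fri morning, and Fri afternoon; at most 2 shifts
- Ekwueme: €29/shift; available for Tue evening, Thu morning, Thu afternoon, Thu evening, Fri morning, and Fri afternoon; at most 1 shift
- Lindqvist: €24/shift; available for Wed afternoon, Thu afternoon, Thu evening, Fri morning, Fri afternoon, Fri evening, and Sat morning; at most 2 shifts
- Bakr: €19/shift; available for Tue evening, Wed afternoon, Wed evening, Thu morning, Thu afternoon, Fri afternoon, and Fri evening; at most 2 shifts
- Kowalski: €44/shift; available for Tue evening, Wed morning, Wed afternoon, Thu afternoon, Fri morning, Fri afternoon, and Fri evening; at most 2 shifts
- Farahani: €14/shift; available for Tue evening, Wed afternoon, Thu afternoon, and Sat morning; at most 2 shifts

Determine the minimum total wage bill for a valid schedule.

Thu morning can only be covered by Ekwueme and Bakr, so that assignment is forced.
Picking the cheapest available lifeguard for each shift independently would cost €243, but that ignores the shift limits.
An optimal schedule: Tue evening→Varga, Wed morning→Dubois, Wed afternoon→Farahani, Wed evening→Bakr, Thu morning→Bakr+Ekwueme, Thu afternoon→Kowalski, Thu evening→Lindqvist, Fri morning→Lindqvist, Fri afternoon→Dubois, Fri evening→Varga, Sat morning→Farahani.
Total: 39 + 34 + 14 + 19 + 19 + 29 + 44 + 24 + 24 + 34 + 39 + 14 = €333.

€333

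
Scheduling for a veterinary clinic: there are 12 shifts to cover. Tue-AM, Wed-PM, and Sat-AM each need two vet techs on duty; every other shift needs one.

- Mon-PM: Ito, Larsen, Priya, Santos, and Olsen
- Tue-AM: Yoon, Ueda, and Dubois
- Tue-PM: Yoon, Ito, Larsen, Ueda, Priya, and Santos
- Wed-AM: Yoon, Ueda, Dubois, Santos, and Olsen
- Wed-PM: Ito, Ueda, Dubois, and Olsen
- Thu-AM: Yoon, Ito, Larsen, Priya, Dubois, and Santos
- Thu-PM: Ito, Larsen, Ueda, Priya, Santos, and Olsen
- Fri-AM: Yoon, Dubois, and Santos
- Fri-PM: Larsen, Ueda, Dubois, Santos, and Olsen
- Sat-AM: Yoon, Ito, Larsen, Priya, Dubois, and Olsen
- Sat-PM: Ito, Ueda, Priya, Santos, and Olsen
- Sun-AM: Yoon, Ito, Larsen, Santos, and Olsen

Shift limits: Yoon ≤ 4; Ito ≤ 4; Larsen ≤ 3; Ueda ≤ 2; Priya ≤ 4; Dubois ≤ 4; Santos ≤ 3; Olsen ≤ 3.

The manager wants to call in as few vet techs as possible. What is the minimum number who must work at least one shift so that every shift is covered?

4

15 slots to fill and no one can take more than 4, so at least ⌈15/4⌉ = 4 vet techs are needed.
Yoon, Ito, Larsen, and Dubois alone can cover everything: Mon-PM→Ito, Tue-AM→Yoon+Dubois, Tue-PM→Yoon, Wed-AM→Yoon, Wed-PM→Ito+Dubois, Thu-AM→Dubois, Thu-PM→Ito, Fri-AM→Yoon, Fri-PM→Larsen, Sat-AM→Larsen+Dubois, Sat-PM→Ito, Sun-AM→Larsen.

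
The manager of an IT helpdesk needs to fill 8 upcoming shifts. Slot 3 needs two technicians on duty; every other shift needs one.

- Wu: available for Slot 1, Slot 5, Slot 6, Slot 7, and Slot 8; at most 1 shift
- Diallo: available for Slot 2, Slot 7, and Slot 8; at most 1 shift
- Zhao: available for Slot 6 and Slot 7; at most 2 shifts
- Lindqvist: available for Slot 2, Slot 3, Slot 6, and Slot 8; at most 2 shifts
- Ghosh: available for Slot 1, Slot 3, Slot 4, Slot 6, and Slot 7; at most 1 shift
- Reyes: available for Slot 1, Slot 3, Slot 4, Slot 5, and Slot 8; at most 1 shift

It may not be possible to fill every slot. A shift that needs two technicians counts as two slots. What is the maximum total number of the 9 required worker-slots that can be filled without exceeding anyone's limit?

Total capacity across all technicians is 1+1+2+2+1+1 = 8, and 9 slots are needed, so at most 8 can be filled.
An assignment achieving 8: Slot 1→Reyes, Slot 2→Diallo, Slot 3→Lindqvist, Slot 4→Ghosh, Slot 5→Wu, Slot 6→Zhao, Slot 7→Zhao, Slot 8→Lindqvist.
Loads: Wu 1/1, Diallo 1/1, Zhao 2/2, Lindqvist 2/2, Ghosh 1/1, Reyes 1/1.

8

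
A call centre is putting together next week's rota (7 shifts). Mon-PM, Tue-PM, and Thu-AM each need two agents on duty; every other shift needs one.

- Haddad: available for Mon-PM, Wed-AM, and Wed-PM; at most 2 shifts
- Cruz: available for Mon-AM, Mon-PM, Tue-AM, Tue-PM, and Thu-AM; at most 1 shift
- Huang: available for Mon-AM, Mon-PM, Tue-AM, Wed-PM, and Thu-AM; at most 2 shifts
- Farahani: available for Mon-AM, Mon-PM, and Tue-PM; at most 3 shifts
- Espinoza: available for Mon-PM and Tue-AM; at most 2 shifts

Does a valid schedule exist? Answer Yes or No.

Total capacity is 10 and 10 slots are needed, so capacity alone doesn't rule it out.
Shifts {Tue-PM, Thu-AM} need 4 worker-slots in total, but the agents available for any of those shifts (Cruz, Huang, and Farahani) can supply at most 3 among them. So no valid schedule exists.

No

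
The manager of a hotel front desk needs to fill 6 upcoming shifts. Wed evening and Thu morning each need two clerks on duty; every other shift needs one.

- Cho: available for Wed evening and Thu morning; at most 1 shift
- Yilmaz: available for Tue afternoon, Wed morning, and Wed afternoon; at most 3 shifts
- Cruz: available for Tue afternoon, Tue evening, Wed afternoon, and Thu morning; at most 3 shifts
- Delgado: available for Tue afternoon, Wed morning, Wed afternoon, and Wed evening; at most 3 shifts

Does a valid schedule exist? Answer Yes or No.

No

Total capacity is 10 and 8 slots are needed, so capacity alone doesn't rule it out.
Shifts {Wed evening, Thu morning} need 4 worker-slots in total, but the clerks available for any of those shifts (Cho, Cruz, and Delgado) can supply at most 3 among them. So no valid schedule exists.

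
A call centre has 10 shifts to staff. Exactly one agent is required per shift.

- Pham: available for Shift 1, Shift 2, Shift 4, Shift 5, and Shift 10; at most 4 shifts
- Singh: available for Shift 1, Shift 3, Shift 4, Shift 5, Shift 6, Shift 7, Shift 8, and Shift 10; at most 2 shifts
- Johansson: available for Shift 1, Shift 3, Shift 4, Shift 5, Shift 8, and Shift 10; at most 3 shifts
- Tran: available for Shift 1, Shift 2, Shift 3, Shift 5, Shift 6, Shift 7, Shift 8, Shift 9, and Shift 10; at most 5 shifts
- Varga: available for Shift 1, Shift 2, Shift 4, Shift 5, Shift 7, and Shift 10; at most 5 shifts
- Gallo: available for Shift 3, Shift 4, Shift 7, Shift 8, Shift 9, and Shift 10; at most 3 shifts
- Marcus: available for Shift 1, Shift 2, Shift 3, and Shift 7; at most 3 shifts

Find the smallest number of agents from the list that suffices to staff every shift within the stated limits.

10 slots to fill and no one can take more than 5, so at least ⌈10/5⌉ = 2 agents are needed.
Tran and Varga alone can cover everything: Shift 1→Tran, Shift 2→Varga, Shift 3→Tran, Shift 4→Varga, Shift 5→Varga, Shift 6→Tran, Shift 7→Varga, Shift 8→Tran, Shift 9→Tran, Shift 10→Varga.

2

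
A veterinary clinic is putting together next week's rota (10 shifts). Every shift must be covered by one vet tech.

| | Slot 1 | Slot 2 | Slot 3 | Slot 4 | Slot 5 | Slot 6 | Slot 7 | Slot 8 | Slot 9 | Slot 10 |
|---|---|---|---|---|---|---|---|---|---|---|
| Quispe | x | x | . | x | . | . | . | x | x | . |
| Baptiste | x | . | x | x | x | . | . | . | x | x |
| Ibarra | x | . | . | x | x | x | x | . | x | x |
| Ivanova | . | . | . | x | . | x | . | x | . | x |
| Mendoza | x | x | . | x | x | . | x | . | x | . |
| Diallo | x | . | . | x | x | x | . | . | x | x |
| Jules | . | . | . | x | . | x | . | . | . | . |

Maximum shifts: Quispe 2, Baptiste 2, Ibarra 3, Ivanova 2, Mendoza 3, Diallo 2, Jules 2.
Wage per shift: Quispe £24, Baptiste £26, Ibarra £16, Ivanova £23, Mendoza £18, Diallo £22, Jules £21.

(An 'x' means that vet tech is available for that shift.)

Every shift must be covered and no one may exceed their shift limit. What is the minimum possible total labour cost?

£193

Slot 3 can only be covered by Baptiste, so that assignment is forced.
Picking the cheapest available vet tech for each shift independently would cost £179, but that ignores the shift limits.
An optimal schedule: Slot 1→Mendoza, Slot 2→Mendoza, Slot 3→Baptiste, Slot 4→Jules, Slot 5→Ibarra, Slot 6→Jules, Slot 7→Ibarra, Slot 8→Ivanova, Slot 9→Mendoza, Slot 10→Ibarra.
Total: 18 + 18 + 26 + 21 + 16 + 21 + 16 + 23 + 18 + 16 = £193.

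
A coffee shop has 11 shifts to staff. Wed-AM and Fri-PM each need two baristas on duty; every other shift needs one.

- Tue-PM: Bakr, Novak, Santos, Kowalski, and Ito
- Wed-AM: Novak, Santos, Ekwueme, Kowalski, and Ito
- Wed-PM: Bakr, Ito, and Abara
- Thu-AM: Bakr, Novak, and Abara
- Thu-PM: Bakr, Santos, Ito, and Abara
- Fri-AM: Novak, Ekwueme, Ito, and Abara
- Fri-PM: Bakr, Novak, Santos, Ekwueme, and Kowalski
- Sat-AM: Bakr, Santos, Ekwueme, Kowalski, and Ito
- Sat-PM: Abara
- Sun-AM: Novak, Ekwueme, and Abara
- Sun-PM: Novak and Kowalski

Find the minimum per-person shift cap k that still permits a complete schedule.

With 7 baristas and 13 worker-slots to fill, someone must work at least ⌈13/7⌉ = 2 shifts, so k ≥ 2.
k = 2 works: Tue-PM→Santos, Wed-AM→Kowalski+Ito, Wed-PM→Bakr, Thu-AM→Bakr, Thu-PM→Santos, Fri-AM→Ekwueme, Fri-PM→Ekwueme+Kowalski, Sat-AM→Ito, Sat-PM→Abara, Sun-AM→Novak, Sun-PM→Novak.
Loads: Bakr 2, Novak 2, Santos 2, Ekwueme 2, Kowalski 2, Ito 2, Abara 1 — all ≤ 2.

2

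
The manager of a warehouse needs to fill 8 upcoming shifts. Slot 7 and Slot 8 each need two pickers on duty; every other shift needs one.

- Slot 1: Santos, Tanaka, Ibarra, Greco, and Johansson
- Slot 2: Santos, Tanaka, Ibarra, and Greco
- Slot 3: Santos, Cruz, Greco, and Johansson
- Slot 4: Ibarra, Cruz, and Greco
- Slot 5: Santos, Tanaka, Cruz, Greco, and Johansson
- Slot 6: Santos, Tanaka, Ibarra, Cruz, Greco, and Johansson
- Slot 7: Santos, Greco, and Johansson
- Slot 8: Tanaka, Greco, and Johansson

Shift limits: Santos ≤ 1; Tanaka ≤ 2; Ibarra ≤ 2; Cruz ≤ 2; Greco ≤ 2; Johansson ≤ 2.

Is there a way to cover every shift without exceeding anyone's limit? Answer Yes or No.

Yes

One valid schedule: Slot 1→Ibarra, Slot 2→Tanaka, Slot 3→Cruz, Slot 4→Ibarra, Slot 5→Cruz, Slot 6→Johansson, Slot 7→Santos+Greco, Slot 8→Tanaka+Greco.
Loads: Santos 1/1, Tanaka 2/2, Ibarra 2/2, Cruz 2/2, Greco 2/2, Johansson 1/2 — all within limits.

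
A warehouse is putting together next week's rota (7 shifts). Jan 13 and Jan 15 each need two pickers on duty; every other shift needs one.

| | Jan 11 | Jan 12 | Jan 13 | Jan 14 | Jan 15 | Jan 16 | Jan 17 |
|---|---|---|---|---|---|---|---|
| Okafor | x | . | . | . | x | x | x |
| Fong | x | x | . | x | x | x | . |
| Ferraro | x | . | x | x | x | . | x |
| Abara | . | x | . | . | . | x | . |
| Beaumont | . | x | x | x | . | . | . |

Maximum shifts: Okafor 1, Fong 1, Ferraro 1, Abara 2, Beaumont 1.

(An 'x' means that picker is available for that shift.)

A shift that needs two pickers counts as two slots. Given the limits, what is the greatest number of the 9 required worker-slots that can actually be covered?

Total capacity across all pickers is 1+1+1+2+1 = 6, and 9 slots are needed, so at most 6 can be filled.
An assignment achieving 6: Jan 11→Fong, Jan 12→Abara, Jan 13→Ferraro+Beaumont, Jan 16→Abara, Jan 17→Okafor.
Loads: Okafor 1/1, Fong 1/1, Ferraro 1/1, Abara 2/2, Beaumont 1/1.

6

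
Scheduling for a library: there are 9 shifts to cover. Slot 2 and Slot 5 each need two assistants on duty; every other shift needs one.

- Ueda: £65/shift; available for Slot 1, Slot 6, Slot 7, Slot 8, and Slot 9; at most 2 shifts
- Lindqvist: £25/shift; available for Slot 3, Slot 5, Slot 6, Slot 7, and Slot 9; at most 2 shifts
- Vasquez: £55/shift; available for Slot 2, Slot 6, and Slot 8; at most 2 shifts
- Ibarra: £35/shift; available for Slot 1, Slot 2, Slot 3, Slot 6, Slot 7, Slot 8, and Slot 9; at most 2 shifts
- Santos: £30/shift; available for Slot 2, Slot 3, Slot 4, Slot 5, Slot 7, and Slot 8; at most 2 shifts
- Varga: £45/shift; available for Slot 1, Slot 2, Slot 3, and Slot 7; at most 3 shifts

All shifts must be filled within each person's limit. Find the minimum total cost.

Slot 4 can only be covered by Santos, so that assignment is forced.
Slot 5 can only be covered by Lindqvist and Santos, so that assignment is forced.
Picking the cheapest available assistant for each shift independently would cost £315, but that ignores the shift limits.
An optimal schedule: Slot 1→Ibarra, Slot 2→Varga+Vasquez, Slot 3→Varga, Slot 4→Santos, Slot 5→Lindqvist+Santos, Slot 6→Ibarra, Slot 7→Varga, Slot 8→Vasquez, Slot 9→Lindqvist.
Total: 35 + 45 + 55 + 45 + 30 + 25 + 30 + 35 + 45 + 55 + 25 = £425.

£425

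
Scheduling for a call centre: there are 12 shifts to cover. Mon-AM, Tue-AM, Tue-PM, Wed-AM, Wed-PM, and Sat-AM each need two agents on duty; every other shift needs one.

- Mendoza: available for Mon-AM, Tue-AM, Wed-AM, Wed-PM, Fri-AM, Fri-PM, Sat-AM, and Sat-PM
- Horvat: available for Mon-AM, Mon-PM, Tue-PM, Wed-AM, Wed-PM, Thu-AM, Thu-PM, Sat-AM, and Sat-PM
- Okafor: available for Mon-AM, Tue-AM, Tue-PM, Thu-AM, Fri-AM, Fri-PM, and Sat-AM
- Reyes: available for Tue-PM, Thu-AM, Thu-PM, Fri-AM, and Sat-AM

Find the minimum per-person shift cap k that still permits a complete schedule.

5

With 4 agents and 18 worker-slots to fill, someone must work at least ⌈18/4⌉ = 5 shifts, so k ≥ 5.
k = 5 works: Mon-AM→Horvat+Okafor, Mon-PM→Horvat, Tue-AM→Mendoza+Okafor, Tue-PM→Okafor+Reyes, Wed-AM→Mendoza+Horvat, Wed-PM→Mendoza+Horvat, Thu-AM→Okafor, Thu-PM→Horvat, Fri-AM→Reyes, Fri-PM→Mendoza, Sat-AM→Okafor+Reyes, Sat-PM→Mendoza.
Loads: Mendoza 5, Horvat 5, Okafor 5, Reyes 3 — all ≤ 5.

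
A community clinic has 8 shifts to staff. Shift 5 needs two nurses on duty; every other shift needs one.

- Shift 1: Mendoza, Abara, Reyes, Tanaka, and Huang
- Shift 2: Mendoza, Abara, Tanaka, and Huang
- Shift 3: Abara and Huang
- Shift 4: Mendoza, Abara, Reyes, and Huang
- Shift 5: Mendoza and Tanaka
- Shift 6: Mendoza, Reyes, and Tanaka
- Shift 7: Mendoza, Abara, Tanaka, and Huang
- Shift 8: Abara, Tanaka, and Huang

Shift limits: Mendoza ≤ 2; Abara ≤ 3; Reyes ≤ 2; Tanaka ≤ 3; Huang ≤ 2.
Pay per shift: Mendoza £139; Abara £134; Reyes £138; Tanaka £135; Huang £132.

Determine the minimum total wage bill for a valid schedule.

Shift 5 can only be covered by Mendoza and Tanaka, so that assignment is forced.
Picking the cheapest available nurse for each shift independently would cost £1201, but that ignores the shift limits.
An optimal schedule: Shift 1→Tanaka, Shift 2→Abara, Shift 3→Huang, Shift 4→Abara, Shift 5→Tanaka+Mendoza, Shift 6→Tanaka, Shift 7→Abara, Shift 8→Huang.
Total: 135 + 134 + 132 + 134 + 135 + 139 + 135 + 134 + 132 = £1210.

£1210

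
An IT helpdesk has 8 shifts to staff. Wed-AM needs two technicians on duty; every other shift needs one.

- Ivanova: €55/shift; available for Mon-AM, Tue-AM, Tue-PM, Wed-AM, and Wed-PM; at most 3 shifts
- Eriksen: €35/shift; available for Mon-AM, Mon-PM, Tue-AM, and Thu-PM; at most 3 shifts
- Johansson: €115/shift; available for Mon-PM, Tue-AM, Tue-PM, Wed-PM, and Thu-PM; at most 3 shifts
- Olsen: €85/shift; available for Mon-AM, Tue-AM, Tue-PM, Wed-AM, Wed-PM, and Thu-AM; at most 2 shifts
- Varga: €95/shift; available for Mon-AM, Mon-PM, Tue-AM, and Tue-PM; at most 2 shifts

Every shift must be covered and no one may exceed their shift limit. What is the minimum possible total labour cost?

Wed-AM can only be covered by Ivanova and Olsen, so that assignment is forced.
Thu-AM can only be covered by Olsen, so that assignment is forced.
Picking the cheapest available technician for each shift independently would cost €475, but that ignores the shift limits.
An optimal schedule: Mon-AM→Eriksen, Mon-PM→Eriksen, Tue-AM→Varga, Tue-PM→Ivanova, Wed-AM→Ivanova+Olsen, Wed-PM→Ivanova, Thu-AM→Olsen, Thu-PM→Eriksen.
Total: 35 + 35 + 95 + 55 + 55 + 85 + 55 + 85 + 35 = €535.

€535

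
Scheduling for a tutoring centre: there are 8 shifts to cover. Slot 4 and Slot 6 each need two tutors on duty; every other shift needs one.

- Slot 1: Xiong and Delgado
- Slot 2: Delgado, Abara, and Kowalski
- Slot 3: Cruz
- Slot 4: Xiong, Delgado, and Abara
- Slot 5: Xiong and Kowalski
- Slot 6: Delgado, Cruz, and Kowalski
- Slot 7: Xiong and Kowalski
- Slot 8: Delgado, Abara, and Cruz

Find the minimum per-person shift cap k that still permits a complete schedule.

2

With 5 tutors and 10 worker-slots to fill, someone must work at least ⌈10/5⌉ = 2 shifts, so k ≥ 2.
k = 2 works: Slot 1→Xiong, Slot 2→Delgado, Slot 3→Cruz, Slot 4→Delgado+Abara, Slot 5→Xiong, Slot 6→Cruz+Kowalski, Slot 7→Kowalski, Slot 8→Abara.
Loads: Xiong 2, Delgado 2, Abara 2, Cruz 2, Kowalski 2 — all ≤ 2.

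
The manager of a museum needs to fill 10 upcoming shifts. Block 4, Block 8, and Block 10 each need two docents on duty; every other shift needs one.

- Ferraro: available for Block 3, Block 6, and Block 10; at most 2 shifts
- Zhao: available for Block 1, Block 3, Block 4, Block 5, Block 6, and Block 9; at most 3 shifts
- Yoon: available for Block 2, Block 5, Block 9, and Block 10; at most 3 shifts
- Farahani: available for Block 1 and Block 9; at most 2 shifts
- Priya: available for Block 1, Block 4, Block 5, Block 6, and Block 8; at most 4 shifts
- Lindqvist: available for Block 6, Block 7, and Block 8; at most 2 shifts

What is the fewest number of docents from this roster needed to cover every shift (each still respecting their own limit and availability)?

5

13 slots to fill and no one can take more than 4, so at least ⌈13/4⌉ = 4 docents are needed.
Any 4 docents together have capacity at most 4+3+3+2 = 12 < 13 slots, so 4 can never suffice.
Ferraro, Zhao, Yoon, Priya, and Lindqvist alone can cover everything: Block 1→Zhao, Block 2→Yoon, Block 3→Ferraro, Block 4→Zhao+Priya, Block 5→Yoon, Block 6→Priya, Block 7→Lindqvist, Block 8→Priya+Lindqvist, Block 9→Zhao, Block 10→Ferraro+Yoon.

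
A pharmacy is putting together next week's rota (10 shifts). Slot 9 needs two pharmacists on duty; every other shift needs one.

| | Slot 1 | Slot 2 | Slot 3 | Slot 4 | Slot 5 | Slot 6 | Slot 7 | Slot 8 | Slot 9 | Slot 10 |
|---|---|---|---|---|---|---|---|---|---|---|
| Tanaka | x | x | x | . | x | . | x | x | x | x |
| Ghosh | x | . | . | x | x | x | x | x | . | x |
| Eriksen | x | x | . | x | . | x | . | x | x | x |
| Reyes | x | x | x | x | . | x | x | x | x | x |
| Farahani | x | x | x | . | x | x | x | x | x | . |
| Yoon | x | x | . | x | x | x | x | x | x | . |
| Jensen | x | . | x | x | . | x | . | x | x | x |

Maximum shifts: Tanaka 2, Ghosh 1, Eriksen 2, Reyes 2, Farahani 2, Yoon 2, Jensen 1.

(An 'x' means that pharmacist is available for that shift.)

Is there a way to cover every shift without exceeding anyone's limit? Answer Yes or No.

Yes

One valid schedule: Slot 1→Farahani, Slot 2→Eriksen, Slot 3→Tanaka, Slot 4→Ghosh, Slot 5→Tanaka, Slot 6→Reyes, Slot 7→Reyes, Slot 8→Farahani, Slot 9→Yoon+Jensen, Slot 10→Eriksen.
Loads: Tanaka 2/2, Ghosh 1/1, Eriksen 2/2, Reyes 2/2, Farahani 2/2, Yoon 1/2, Jensen 1/1 — all within limits.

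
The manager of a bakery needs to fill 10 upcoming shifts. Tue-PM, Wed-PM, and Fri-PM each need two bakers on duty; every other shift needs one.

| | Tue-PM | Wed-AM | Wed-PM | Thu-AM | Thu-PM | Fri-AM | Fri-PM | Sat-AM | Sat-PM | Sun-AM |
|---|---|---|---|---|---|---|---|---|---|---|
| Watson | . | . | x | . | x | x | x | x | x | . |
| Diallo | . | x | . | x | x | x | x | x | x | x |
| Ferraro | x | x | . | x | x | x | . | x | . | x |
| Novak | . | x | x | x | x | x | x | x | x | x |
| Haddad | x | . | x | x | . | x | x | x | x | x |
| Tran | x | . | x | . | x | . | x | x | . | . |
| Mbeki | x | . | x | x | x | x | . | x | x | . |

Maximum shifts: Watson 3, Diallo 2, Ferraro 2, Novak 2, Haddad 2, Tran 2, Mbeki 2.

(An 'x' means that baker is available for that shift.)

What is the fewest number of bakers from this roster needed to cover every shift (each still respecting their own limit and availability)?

6

13 slots to fill and no one can take more than 3, so at least ⌈13/3⌉ = 5 bakers are needed.
Any 5 bakers together have capacity at most 3+2+2+2+2 = 11 < 13 slots, so 5 can never suffice.
Watson, Diallo, Ferraro, Novak, Haddad, and Tran alone can cover everything: Tue-PM→Ferraro+Haddad, Wed-AM→Diallo, Wed-PM→Novak+Haddad, Thu-AM→Diallo, Thu-PM→Watson, Fri-AM→Watson, Fri-PM→Novak+Tran, Sat-AM→Tran, Sat-PM→Watson, Sun-AM→Ferraro.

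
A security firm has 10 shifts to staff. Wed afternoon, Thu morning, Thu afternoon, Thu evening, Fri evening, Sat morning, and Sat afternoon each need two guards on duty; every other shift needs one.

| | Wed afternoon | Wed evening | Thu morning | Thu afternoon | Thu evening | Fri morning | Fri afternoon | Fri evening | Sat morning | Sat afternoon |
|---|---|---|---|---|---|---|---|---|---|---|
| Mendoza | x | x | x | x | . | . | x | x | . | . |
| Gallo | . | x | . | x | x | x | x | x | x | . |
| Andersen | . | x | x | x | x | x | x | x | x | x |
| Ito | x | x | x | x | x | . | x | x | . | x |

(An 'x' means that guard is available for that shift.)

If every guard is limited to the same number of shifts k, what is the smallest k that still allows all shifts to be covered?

With 4 guards and 17 worker-slots to fill, someone must work at least ⌈17/4⌉ = 5 shifts, so k ≥ 5.
k = 5 works: Wed afternoon→Mendoza+Ito, Wed evening→Mendoza, Thu morning→Mendoza+Andersen, Thu afternoon→Mendoza+Gallo, Thu evening→Gallo+Andersen, Fri morning→Gallo, Fri afternoon→Mendoza, Fri evening→Gallo+Andersen, Sat morning→Gallo+Andersen, Sat afternoon→Andersen+Ito.
Loads: Mendoza 5, Gallo 5, Andersen 5, Ito 2 — all ≤ 5.

5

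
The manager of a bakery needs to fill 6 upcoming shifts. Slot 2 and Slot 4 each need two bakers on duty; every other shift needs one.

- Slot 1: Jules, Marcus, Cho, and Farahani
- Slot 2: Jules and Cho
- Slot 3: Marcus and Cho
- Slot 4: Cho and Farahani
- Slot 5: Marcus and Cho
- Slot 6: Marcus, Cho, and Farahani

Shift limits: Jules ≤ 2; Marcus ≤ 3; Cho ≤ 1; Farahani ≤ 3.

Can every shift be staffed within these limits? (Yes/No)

Total capacity is 9 and 8 slots are needed, so capacity alone doesn't rule it out.
Shifts {Slot 2, Slot 4} need 4 worker-slots in total, but the bakers available for any of those shifts (Jules, Cho, and Farahani) can supply at most 3 among them. So no valid schedule exists.

No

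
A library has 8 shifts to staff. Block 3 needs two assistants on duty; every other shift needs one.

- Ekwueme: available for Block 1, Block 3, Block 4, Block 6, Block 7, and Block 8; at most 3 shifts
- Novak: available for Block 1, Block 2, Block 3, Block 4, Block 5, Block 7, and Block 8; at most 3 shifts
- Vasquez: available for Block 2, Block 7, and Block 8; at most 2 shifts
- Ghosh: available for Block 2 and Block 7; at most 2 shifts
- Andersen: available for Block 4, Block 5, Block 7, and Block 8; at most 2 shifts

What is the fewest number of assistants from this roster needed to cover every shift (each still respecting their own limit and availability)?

9 slots to fill and no one can take more than 3, so at least ⌈9/3⌉ = 3 assistants are needed.
Any 3 assistants together have capacity at most 3+3+2 = 8 < 9 slots, so 3 can never suffice.
Ekwueme, Novak, Vasquez, and Ghosh alone can cover everything: Block 1→Ekwueme, Block 2→Vasquez, Block 3→Ekwueme+Novak, Block 4→Novak, Block 5→Novak, Block 6→Ekwueme, Block 7→Ghosh, Block 8→Vasquez.

4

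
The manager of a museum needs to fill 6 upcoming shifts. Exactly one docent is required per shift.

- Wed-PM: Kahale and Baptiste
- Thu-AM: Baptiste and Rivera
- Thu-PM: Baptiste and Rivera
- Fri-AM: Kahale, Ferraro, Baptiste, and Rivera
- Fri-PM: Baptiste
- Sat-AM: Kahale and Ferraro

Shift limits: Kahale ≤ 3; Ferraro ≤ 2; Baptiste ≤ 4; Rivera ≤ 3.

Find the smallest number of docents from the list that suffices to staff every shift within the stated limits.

2

6 slots to fill and no one can take more than 4, so at least ⌈6/4⌉ = 2 docents are needed.
Kahale and Baptiste alone can cover everything: Wed-PM→Kahale, Thu-AM→Baptiste, Thu-PM→Baptiste, Fri-AM→Kahale, Fri-PM→Baptiste, Sat-AM→Kahale.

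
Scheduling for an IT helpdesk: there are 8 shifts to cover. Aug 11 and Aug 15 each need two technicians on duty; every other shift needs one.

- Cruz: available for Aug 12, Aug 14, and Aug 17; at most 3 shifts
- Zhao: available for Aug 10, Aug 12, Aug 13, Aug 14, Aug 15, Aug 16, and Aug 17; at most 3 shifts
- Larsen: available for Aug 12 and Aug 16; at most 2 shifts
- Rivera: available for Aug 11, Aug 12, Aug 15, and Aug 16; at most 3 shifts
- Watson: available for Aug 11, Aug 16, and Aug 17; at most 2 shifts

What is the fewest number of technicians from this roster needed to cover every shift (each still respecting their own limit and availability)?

10 slots to fill and no one can take more than 3, so at least ⌈10/3⌉ = 4 technicians are needed.
Cruz, Zhao, Rivera, and Watson alone can cover everything: Aug 10→Zhao, Aug 11→Rivera+Watson, Aug 12→Cruz, Aug 13→Zhao, Aug 14→Cruz, Aug 15→Zhao+Rivera, Aug 16→Rivera, Aug 17→Cruz.

4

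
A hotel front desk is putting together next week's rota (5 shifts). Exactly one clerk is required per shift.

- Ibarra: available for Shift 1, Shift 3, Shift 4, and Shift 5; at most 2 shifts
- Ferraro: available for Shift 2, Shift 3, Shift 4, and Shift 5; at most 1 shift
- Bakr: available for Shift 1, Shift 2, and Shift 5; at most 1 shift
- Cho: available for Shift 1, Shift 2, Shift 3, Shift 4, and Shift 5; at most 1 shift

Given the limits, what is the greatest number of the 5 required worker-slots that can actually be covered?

5

Total capacity across all clerks is 2+1+1+1 = 5, and 5 slots are needed, so at most 5 can be filled.
An assignment achieving 5: Shift 1→Ibarra, Shift 2→Ferraro, Shift 3→Ibarra, Shift 4→Cho, Shift 5→Bakr.
Loads: Ibarra 2/2, Ferraro 1/1, Bakr 1/1, Cho 1/1.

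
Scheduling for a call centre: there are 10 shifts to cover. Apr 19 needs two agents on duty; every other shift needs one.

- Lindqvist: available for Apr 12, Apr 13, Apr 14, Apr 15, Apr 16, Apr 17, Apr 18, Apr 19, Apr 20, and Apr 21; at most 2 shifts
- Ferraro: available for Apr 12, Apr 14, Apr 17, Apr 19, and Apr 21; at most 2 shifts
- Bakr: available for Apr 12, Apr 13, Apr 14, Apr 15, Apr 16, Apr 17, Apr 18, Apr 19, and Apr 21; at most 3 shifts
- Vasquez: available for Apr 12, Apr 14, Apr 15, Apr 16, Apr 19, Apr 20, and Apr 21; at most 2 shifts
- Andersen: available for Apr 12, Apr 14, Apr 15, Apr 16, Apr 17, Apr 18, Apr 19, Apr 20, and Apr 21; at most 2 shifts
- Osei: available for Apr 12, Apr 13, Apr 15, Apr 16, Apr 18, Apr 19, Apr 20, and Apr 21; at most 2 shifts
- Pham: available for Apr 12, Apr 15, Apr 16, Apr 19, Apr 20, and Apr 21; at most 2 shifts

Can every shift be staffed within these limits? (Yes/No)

One valid schedule: Apr 12→Ferraro, Apr 13→Lindqvist, Apr 14→Ferraro, Apr 15→Bakr, Apr 16→Bakr, Apr 17→Lindqvist, Apr 18→Bakr, Apr 19→Andersen+Osei, Apr 20→Vasquez, Apr 21→Vasquez.
Loads: Lindqvist 2/2, Ferraro 2/2, Bakr 3/3, Vasquez 2/2, Andersen 1/2, Osei 1/2, Pham 0/2 — all within limits.

Yes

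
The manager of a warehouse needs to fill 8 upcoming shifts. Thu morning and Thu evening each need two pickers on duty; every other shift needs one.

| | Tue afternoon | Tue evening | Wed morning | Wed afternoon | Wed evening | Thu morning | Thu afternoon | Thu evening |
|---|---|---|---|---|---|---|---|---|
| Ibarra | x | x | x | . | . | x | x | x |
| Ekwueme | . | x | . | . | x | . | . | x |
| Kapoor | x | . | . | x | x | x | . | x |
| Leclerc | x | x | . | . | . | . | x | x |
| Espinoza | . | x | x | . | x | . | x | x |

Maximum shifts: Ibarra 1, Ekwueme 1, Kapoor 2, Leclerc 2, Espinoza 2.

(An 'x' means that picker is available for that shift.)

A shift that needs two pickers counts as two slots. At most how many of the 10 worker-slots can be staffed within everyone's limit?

Total capacity across all pickers is 1+1+2+2+2 = 8, and 10 slots are needed, so at most 8 can be filled.
An assignment achieving 8: Tue afternoon→Leclerc, Tue evening→Espinoza, Wed morning→Ibarra, Wed afternoon→Kapoor, Wed evening→Ekwueme, Thu morning→Kapoor, Thu afternoon→Leclerc, Thu evening→Espinoza.
Loads: Ibarra 1/1, Ekwueme 1/1, Kapoor 2/2, Leclerc 2/2, Espinoza 2/2.

8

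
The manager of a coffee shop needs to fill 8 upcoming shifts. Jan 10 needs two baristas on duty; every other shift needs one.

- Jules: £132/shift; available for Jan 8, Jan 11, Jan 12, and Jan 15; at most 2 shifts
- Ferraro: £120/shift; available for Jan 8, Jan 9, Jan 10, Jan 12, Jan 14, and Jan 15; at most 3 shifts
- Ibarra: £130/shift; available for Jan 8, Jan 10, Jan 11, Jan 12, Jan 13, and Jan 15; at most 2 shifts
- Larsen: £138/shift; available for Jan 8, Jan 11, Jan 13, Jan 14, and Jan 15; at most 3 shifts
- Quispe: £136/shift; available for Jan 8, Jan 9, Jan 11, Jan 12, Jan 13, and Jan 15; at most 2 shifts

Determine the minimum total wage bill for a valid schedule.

£1156

Jan 10 can only be covered by Ferraro and Ibarra, so that assignment is forced.
Picking the cheapest available barista for each shift independently would cost £1110, but that ignores the shift limits.
An optimal schedule: Jan 8→Quispe, Jan 9→Ferraro, Jan 10→Ferraro+Ibarra, Jan 11→Jules, Jan 12→Jules, Jan 13→Ibarra, Jan 14→Ferraro, Jan 15→Quispe.
Total: 136 + 120 + 120 + 130 + 132 + 132 + 130 + 120 + 136 = £1156.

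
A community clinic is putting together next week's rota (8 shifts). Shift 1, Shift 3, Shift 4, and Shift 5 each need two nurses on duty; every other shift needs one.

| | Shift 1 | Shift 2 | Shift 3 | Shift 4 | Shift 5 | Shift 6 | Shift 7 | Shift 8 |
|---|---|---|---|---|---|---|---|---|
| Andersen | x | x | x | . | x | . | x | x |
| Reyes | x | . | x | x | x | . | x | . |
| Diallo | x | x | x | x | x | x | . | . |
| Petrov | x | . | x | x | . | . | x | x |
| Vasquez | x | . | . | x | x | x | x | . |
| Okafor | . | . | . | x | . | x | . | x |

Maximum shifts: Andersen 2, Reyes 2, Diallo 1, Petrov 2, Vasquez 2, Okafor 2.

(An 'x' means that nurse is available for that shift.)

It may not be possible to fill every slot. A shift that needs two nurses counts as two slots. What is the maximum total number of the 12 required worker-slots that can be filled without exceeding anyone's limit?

11

Total capacity across all nurses is 2+2+1+2+2+2 = 11, and 12 slots are needed, so at most 11 can be filled.
An assignment achieving 11: Shift 1→Petrov+Vasquez, Shift 2→Andersen, Shift 3→Andersen+Reyes, Shift 4→Okafor, Shift 5→Reyes+Vasquez, Shift 6→Diallo, Shift 7→Petrov, Shift 8→Okafor.
Loads: Andersen 2/2, Reyes 2/2, Diallo 1/1, Petrov 2/2, Vasquez 2/2, Okafor 2/2.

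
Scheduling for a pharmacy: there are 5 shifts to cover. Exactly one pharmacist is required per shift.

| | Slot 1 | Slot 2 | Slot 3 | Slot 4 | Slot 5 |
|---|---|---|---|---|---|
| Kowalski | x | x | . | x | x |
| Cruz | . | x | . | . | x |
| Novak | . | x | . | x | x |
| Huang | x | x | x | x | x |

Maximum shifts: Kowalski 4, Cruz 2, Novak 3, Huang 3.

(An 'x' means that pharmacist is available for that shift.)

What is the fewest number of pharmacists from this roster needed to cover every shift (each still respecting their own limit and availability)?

2

5 slots to fill and no one can take more than 4, so at least ⌈5/4⌉ = 2 pharmacists are needed.
Kowalski and Huang alone can cover everything: Slot 1→Kowalski, Slot 2→Kowalski, Slot 3→Huang, Slot 4→Kowalski, Slot 5→Kowalski.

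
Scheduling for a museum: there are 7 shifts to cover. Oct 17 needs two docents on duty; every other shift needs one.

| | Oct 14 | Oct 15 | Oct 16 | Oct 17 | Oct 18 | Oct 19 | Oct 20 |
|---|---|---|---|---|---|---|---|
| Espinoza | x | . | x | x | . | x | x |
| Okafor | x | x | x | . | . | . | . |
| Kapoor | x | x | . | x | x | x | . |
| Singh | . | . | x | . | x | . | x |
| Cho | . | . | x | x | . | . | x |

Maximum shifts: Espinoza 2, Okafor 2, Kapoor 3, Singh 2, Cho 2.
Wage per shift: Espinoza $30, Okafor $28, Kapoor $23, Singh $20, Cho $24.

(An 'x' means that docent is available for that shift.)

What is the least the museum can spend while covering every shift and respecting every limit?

$185

Picking the cheapest available docent for each shift independently would cost $176, but that ignores the shift limits.
An optimal schedule: Oct 14→Okafor, Oct 15→Kapoor, Oct 16→Cho, Oct 17→Kapoor+Cho, Oct 18→Singh, Oct 19→Kapoor, Oct 20→Singh.
Total: 28 + 23 + 24 + 23 + 24 + 20 + 23 + 20 = $185.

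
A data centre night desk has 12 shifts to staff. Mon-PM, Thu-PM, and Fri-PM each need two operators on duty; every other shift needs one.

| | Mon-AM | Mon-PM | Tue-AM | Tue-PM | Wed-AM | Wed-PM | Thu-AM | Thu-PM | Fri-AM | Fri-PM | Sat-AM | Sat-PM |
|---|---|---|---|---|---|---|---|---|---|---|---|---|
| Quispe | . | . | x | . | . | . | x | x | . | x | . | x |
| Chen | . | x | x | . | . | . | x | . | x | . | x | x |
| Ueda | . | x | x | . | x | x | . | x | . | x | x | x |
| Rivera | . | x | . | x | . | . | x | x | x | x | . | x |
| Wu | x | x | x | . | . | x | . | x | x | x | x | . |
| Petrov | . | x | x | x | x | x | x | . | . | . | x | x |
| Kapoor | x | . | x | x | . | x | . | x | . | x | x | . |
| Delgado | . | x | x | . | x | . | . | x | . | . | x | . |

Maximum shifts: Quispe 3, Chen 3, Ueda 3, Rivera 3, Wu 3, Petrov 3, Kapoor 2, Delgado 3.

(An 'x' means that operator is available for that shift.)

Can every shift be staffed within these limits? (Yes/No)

One valid schedule: Mon-AM→Wu, Mon-PM→Chen+Rivera, Tue-AM→Quispe, Tue-PM→Rivera, Wed-AM→Ueda, Wed-PM→Ueda, Thu-AM→Quispe, Thu-PM→Wu+Kapoor, Fri-AM→Chen, Fri-PM→Ueda+Rivera, Sat-AM→Chen, Sat-PM→Quispe.
Loads: Quispe 3/3, Chen 3/3, Ueda 3/3, Rivera 3/3, Wu 2/3, Petrov 0/3, Kapoor 1/2, Delgado 0/3 — all within limits.

Yes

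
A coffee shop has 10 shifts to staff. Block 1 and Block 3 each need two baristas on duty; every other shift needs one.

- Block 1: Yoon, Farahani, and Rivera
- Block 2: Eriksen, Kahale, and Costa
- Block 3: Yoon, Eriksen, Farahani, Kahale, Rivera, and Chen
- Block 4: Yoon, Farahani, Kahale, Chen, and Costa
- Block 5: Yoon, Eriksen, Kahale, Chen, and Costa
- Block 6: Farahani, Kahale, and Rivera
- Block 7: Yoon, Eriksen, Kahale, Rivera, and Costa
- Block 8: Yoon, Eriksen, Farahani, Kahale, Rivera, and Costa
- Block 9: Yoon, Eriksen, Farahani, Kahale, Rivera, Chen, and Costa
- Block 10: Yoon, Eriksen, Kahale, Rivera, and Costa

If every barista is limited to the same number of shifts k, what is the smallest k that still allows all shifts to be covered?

With 7 baristas and 12 worker-slots to fill, someone must work at least ⌈12/7⌉ = 2 shifts, so k ≥ 2.
k = 2 works: Block 1→Yoon+Farahani, Block 2→Eriksen, Block 3→Rivera+Chen, Block 4→Yoon, Block 5→Eriksen, Block 6→Farahani, Block 7→Kahale, Block 8→Rivera, Block 9→Chen, Block 10→Kahale.
Loads: Yoon 2, Eriksen 2, Farahani 2, Kahale 2, Rivera 2, Chen 2, Costa 0 — all ≤ 2.

2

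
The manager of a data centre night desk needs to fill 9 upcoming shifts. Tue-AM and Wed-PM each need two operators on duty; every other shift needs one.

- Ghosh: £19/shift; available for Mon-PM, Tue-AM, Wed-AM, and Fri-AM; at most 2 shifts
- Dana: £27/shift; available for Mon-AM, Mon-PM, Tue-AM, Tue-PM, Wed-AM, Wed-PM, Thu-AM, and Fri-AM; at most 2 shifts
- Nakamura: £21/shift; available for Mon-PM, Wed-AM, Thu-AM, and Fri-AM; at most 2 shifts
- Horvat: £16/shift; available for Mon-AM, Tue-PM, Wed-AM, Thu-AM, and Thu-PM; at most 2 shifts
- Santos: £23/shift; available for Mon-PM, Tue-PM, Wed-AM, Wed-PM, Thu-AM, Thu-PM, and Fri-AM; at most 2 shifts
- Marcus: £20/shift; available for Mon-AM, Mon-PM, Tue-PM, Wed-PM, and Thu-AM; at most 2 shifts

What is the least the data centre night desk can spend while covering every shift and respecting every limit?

Tue-AM can only be covered by Ghosh and Dana, so that assignment is forced.
Picking the cheapest available operator for each shift independently would cost £207, but that ignores the shift limits.
An optimal schedule: Mon-AM→Horvat, Mon-PM→Nakamura, Tue-AM→Ghosh+Dana, Tue-PM→Marcus, Wed-AM→Nakamura, Wed-PM→Marcus+Santos, Thu-AM→Santos, Thu-PM→Horvat, Fri-AM→Ghosh.
Total: 16 + 21 + 19 + 27 + 20 + 21 + 20 + 23 + 23 + 16 + 19 = £225.

£225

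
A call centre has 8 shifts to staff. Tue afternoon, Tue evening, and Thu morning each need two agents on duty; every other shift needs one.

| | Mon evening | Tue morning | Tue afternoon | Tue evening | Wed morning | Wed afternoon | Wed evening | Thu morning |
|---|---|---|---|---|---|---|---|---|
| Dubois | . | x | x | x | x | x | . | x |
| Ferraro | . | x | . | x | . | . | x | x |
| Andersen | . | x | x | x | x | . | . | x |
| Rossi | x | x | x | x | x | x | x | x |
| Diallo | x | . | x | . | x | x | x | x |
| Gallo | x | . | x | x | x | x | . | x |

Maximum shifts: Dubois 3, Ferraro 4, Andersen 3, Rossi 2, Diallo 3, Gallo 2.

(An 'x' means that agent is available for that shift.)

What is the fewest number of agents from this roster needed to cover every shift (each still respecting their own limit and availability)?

11 slots to fill and no one can take more than 4, so at least ⌈11/4⌉ = 3 agents are needed.
Any 3 agents together have capacity at most 4+3+3 = 10 < 11 slots, so 3 can never suffice.
Dubois, Ferraro, Andersen, and Rossi alone can cover everything: Mon evening→Rossi, Tue morning→Ferraro, Tue afternoon→Dubois+Andersen, Tue evening→Ferraro+Andersen, Wed morning→Dubois, Wed afternoon→Dubois, Wed evening→Ferraro, Thu morning→Ferraro+Andersen.

4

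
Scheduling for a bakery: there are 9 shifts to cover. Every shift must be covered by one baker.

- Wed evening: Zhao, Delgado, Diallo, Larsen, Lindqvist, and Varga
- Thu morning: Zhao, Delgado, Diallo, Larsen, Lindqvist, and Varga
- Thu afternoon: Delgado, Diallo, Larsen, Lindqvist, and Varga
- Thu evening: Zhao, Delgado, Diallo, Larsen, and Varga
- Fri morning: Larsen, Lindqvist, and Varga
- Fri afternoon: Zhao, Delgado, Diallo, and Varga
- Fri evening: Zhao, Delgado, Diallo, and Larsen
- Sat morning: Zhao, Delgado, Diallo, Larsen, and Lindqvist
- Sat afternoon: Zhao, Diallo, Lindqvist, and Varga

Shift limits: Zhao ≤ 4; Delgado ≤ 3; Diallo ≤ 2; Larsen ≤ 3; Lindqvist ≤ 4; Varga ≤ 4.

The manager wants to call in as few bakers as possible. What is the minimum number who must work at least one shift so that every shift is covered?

9 slots to fill and no one can take more than 4, so at least ⌈9/4⌉ = 3 bakers are needed.
Zhao, Delgado, and Larsen alone can cover everything: Wed evening→Zhao, Thu morning→Zhao, Thu afternoon→Delgado, Thu evening→Delgado, Fri morning→Larsen, Fri afternoon→Zhao, Fri evening→Delgado, Sat morning→Larsen, Sat afternoon→Zhao.

3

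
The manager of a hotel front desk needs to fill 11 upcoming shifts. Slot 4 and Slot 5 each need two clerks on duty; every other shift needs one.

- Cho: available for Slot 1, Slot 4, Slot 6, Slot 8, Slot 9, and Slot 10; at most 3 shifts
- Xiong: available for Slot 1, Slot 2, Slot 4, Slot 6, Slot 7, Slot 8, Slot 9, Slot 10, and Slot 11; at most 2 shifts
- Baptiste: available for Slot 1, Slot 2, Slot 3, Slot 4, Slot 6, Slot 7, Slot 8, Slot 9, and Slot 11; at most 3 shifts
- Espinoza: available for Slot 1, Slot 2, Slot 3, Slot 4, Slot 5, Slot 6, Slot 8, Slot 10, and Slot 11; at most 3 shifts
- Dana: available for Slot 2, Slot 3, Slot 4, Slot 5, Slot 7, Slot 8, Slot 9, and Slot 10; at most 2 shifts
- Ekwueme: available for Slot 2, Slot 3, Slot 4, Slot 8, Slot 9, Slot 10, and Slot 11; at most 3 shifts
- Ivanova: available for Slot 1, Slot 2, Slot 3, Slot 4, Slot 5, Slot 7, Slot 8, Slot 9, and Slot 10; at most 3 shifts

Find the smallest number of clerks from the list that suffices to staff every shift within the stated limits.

5

13 slots to fill and no one can take more than 3, so at least ⌈13/3⌉ = 5 clerks are needed.
Cho, Xiong, Baptiste, Espinoza, and Dana alone can cover everything: Slot 1→Cho, Slot 2→Baptiste, Slot 3→Baptiste, Slot 4→Espinoza+Dana, Slot 5→Espinoza+Dana, Slot 6→Cho, Slot 7→Xiong, Slot 8→Baptiste, Slot 9→Cho, Slot 10→Espinoza, Slot 11→Xiong.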